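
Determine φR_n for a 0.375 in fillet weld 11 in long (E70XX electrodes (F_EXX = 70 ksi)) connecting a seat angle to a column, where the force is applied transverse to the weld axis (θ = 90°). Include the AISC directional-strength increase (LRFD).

φR_n ≈ 138 kips

t_e = 0.707 × 0.375 = 0.2651 in; A_we = 0.2651 × 11 = 2.916 in².
Directional factor: 1.0 + 0.5 sin^1.5(90°) = 1.5.
F_nw = 0.6 × 70 × 1.5 = 63 ksi.
φR_n = 0.75 × 63 × 2.916 = 137.8 kips.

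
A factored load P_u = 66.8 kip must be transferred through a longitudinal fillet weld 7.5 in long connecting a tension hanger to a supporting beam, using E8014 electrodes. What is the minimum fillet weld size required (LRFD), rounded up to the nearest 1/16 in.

E80XX → F_EXX = 80 ksi.
Total weld length L = 7.5 in.
Required throat t_e = P_u / (φ × 0.6 F_EXX × L) = 66.8 / (0.75 × 0.6 × 80 × 7.5) = 0.2474 in.
Required leg w = t_e / 0.707 = 0.3499 in → use 3/8 in.

w = 3/8 in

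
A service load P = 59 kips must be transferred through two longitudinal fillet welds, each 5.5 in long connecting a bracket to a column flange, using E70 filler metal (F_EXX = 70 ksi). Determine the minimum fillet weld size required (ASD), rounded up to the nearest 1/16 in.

w = 3/8 in

Total weld length L = 11 in.
Required throat t_e = P × Ω / (0.6 F_EXX × L) = 59 × 2.0 / (0.6 × 70 × 11) = 0.2554 in.
Required leg w = t_e / 0.707 = 0.3613 in → use 3/8 in.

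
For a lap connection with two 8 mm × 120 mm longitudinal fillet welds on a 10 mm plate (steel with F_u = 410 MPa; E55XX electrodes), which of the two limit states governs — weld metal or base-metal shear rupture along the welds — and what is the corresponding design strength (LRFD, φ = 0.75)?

E55XX → F_EXX = 550 MPa.
t_e = 0.707 × 8 = 5.656 mm; L = 240 mm.
Weld metal: φR_n = 0.75 × 0.6 × 550 × 5.656 × 240 × 10⁻³ = 336 kN.
Base metal (shear rupture): φR_n = 0.75 × 0.6 × 410 × 10 × 240 × 10⁻³ = 442.8 kN.
Governing: weld metal.

φR_n ≈ 336 kN (weld metal governs)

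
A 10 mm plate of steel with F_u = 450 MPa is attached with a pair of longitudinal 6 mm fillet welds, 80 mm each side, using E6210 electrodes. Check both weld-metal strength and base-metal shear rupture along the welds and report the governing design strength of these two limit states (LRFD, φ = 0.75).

E62XX → F_EXX = 620 MPa.
t_e = 0.707 × 6 = 4.242 mm; L = 160 mm.
Weld metal: φR_n = 0.75 × 0.6 × 620 × 4.242 × 160 × 10⁻³ = 189.4 kN.
Base metal (shear rupture): φR_n = 0.75 × 0.6 × 450 × 10 × 160 × 10⁻³ = 324 kN.
Governing: weld metal.

φR_n ≈ 189 kN (weld metal governs)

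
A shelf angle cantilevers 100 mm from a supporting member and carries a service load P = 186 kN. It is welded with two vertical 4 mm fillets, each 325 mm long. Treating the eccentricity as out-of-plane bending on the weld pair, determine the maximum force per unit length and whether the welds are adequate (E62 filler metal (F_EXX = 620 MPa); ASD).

L_w = 2 × 325 = 650 mm; section modulus (unit throat) S = 2 × L²/6 = 35210 mm².
Direct shear f_v = P/L_w = 186×10³/650 = 286.2 N/mm.
Moment M = P × e = 186×10³ × 100 = 18600000 N·mm; bending f_b = M/S = 528.3 N/mm.
f_max = √(f_v² + f_b²) = √(286.2² + 528.3²) = 600.8 N/mm.
r_n/Ω = (1/2.0) × 0.6 × 620 × (0.707 × 4) = 526 N/mm → NOT adequate.

f_max ≈ 601 N/mm; NOT adequate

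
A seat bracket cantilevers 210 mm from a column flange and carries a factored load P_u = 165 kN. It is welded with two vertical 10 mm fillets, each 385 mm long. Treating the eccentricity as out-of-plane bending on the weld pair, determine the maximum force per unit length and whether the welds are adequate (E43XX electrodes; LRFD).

E43XX → F_EXX = 430 MPa.
L_w = 2 × 385 = 770 mm; section modulus (unit throat) S = 2 × L²/6 = 49410 mm².
Direct shear f_v = P/L_w = 165×10³/770 = 214.3 N/mm.
Moment M = P × e = 165×10³ × 210 = 34650000 N·mm; bending f_b = M/S = 701.3 N/mm.
f_max = √(f_v² + f_b²) = √(214.3² + 701.3²) = 733.3 N/mm.
φr_n = 0.75 × 0.6 × 430 × (0.707 × 10) = 1368 N/mm → adequate.

f_max ≈ 733 N/mm; adequate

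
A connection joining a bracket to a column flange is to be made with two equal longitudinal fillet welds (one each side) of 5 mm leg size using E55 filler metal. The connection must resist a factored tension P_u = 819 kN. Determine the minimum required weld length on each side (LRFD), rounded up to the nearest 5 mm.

L = 470 mm on each side

E55XX → F_EXX = 550 MPa.
Throat t_e = 0.707 × 5 = 3.535 mm.
φr_n = 0.75 × 0.6 × 550 × 3.535 × 10⁻³ = 0.8749 kN/mm.
L_req = P_u / φr_n = 819 / 0.8749 = 936.1 mm total.
Per side: 936.1 / 2 = 468 mm.
Round up → use L = 470 mm on each side.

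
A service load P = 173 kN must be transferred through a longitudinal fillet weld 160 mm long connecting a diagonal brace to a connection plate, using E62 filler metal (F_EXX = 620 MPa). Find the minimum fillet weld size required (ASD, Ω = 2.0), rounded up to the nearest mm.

w = 9 mm

Total weld length L = 160 mm.
Required throat t_e = P × Ω / (0.6 F_EXX × L) = 173 × 2.0 / (0.6 × 620 × 160 × 10⁻³) = 5.813 mm.
Required leg w = t_e / 0.707 = 8.222 mm → use 9 mm.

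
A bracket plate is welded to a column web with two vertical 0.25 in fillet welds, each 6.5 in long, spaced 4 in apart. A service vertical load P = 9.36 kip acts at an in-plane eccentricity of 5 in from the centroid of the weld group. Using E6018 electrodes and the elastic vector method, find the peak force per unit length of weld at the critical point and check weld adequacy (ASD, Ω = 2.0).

E60XX → F_EXX = 60 ksi.
Total weld length L_w = 13 in. Treat welds as unit-width lines.
Polar moment about centroid: J = 2[d³/12 + d(b/2)²] = 2[6.5³/12 + 6.5×2²] = 97.77 in³.
Direct shear f_v = P/L_w = 9.36 / 13 = 0.72 kip/in (vertical).
Torsion M = P·e = 9.36 × 5 = 46.8 kip·in.
Critical point at (x, y) = (2, 3.25) from centroid. f_tx = M·y/J = 1.556 kip/in; f_ty = M·x/J = 0.9573 kip/in.
Resultant f_max = √[f_tx² + (f_v + f_ty)²] = √[1.556² + (0.72 + 0.9573)²] = 2.288 kip/in.
Capacity per unit length: r_n/Ω = (1/2.0) × 0.6 × 60 × (0.707 × 0.25) = 3.181 kip/in.
2.288 ≤ 3.181 → adequate.

f_max ≈ 2.29 kip/in; adequate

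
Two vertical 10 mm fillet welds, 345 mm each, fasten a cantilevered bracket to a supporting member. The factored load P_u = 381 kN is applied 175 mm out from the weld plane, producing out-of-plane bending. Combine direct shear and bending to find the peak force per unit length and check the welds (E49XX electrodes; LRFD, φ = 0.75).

E49XX → F_EXX = 490 MPa.
L_w = 2 × 345 = 690 mm; section modulus (unit throat) S = 2 × L²/6 = 39680 mm².
Direct shear f_v = P/L_w = 381×10³/690 = 552.2 N/mm.
Moment M = P × e = 381×10³ × 175 = 66675000 N·mm; bending f_b = M/S = 1681 N/mm.
f_max = √(f_v² + f_b²) = √(552.2² + 1681²) = 1769 N/mm.
φr_n = 0.75 × 0.6 × 490 × (0.707 × 10) = 1559 N/mm → NOT adequate.

f_max ≈ 1770 N/mm; NOT adequate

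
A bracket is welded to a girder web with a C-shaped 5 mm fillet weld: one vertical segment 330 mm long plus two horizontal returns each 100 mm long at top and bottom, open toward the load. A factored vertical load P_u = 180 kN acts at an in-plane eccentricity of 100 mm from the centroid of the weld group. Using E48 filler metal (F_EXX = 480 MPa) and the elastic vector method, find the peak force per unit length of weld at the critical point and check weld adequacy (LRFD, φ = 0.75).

Total weld length L_w = 530 mm. Treat welds as unit-width lines.
Centroid: x̄ = 2×100×50 / 530 = 18.87 mm from the vertical weld.
Polar moment about centroid: J = I_x + I_y = [330³/12 + 2×100×165²] + [330×18.87² + 2(100³/12 + 100×31.13²)] = 8918000 mm³.
Direct shear f_v = P/L_w = 180×10³ / 530 = 339.6 N/mm (vertical).
Torsion M = P·e = 180×10³ × 100 = 18000000 N·mm.
Critical point at (x, y) = (81.13, 165) from centroid. f_tx = M·y/J = 333 N/mm; f_ty = M·x/J = 163.8 N/mm.
Resultant f_max = √[f_tx² + (f_v + f_ty)²] = √[333² + (339.6 + 163.8)²] = 603.6 N/mm.
Capacity per unit length: φr_n = 0.75 × 0.6 × 480 × (0.707 × 5) = 763.6 N/mm.
603.6 ≤ 763.6 → adequate.

f_max ≈ 604 N/mm; adequate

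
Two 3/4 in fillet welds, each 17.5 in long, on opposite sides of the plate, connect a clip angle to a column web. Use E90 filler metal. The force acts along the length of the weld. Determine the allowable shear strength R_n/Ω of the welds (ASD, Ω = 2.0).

E90XX → F_EXX = 90 ksi.
Effective throat t_e = 0.707 × 0.75 = 0.5302 in.
Total length L = 35 in; A_we = 0.5302 × 35 = 18.56 in².
F_nw = 0.6 F_EXX = 0.6 × 90 = 54 ksi.
R_n = 54 × 18.56 = 1002 kip; R_n/Ω = 1002/2.0 = 501.1 kip.

R_n/Ω ≈ 501 kip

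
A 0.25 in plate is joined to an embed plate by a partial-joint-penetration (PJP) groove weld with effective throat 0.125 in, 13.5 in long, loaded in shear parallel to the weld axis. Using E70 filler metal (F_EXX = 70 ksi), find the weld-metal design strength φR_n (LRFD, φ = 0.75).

Effective throat (given) t_e = 0.125 in.
A_we = 0.125 × 13.5 = 1.688 in².
F_nw = 0.6 F_EXX = 42 ksi.
φR_n = 0.75 × 42 × 1.688 = 53.16 kips.

φR_n ≈ 53.2 kips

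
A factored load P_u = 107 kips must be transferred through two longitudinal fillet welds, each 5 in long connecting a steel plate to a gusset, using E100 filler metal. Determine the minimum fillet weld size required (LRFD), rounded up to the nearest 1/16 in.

w = 3/8 in

E100XX → F_EXX = 100 ksi.
Total weld length L = 10 in.
Required throat t_e = P_u / (φ × 0.6 F_EXX × L) = 107 / (0.75 × 0.6 × 100 × 10) = 0.2378 in.
Required leg w = t_e / 0.707 = 0.3363 in → use 3/8 in.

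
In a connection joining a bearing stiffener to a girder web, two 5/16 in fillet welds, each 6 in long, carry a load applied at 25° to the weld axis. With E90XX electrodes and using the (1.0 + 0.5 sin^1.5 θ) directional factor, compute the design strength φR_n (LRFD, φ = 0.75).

E90XX → F_EXX = 90 ksi.
t_e = 0.707 × 0.3125 = 0.2209 in; A_we = 0.2209 × 12 = 2.651 in².
Directional factor: 1.0 + 0.5 sin^1.5(25°) = 1.137.
F_nw = 0.6 × 90 × 1.137 = 61.42 ksi.
φR_n = 0.75 × 61.42 × 2.651 = 122.1 kip.

φR_n ≈ 122 kip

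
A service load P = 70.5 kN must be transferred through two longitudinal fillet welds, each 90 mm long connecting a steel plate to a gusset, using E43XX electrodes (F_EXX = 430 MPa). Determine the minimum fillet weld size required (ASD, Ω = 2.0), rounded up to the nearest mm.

Total weld length L = 180 mm.
Required throat t_e = P × Ω / (0.6 F_EXX × L) = 70.5 × 2.0 / (0.6 × 430 × 180 × 10⁻³) = 3.036 mm.
Required leg w = t_e / 0.707 = 4.294 mm → use 5 mm.

w = 5 mm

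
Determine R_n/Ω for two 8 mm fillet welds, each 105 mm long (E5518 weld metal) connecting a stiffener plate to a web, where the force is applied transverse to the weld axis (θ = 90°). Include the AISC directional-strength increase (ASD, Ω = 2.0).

R_n/Ω ≈ 294 kN

E55XX → F_EXX = 550 MPa.
t_e = 0.707 × 8 = 5.656 mm; A_we = 5.656 × 210 = 1188 mm².
Directional factor: 1.0 + 0.5 sin^1.5(90°) = 1.5.
F_nw = 0.6 × 550 × 1.5 = 495 MPa.
R_n/Ω = (495 × 1188) / 2.0 × 10⁻³ = 294 kN.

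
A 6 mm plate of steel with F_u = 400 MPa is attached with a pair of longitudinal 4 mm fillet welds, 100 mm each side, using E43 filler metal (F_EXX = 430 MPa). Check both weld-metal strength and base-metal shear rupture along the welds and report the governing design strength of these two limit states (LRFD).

t_e = 0.707 × 4 = 2.828 mm; L = 200 mm.
Weld metal: φR_n = 0.75 × 0.6 × 430 × 2.828 × 200 × 10⁻³ = 109.4 kN.
Base metal (shear rupture): φR_n = 0.75 × 0.6 × 400 × 6 × 200 × 10⁻³ = 216 kN.
Governing: weld metal.

φR_n ≈ 109 kN (weld metal governs)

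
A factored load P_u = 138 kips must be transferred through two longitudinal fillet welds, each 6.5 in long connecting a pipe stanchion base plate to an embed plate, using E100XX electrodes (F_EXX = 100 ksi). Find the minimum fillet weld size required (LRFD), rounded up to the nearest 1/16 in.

Total weld length L = 13 in.
Required throat t_e = P_u / (φ × 0.6 F_EXX × L) = 138 / (0.75 × 0.6 × 100 × 13) = 0.2359 in.
Required leg w = t_e / 0.707 = 0.3337 in → use 3/8 in.

w = 3/8 in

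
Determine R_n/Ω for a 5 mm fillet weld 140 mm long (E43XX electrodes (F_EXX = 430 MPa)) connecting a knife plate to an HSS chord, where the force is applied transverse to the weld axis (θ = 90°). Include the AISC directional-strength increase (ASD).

t_e = 0.707 × 5 = 3.535 mm; A_we = 3.535 × 140 = 494.9 mm².
Directional factor: 1.0 + 0.5 sin^1.5(90°) = 1.5.
F_nw = 0.6 × 430 × 1.5 = 387 MPa.
R_n/Ω = (387 × 494.9) / 2.0 × 10⁻³ = 95.76 kN.

R_n/Ω ≈ 95.8 kN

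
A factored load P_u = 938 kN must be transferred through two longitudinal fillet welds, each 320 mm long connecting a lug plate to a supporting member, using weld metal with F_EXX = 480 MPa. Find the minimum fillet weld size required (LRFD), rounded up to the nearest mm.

Total weld length L = 640 mm.
Required throat t_e = P_u / (φ × 0.6 F_EXX × L) = 938 / (0.75 × 0.6 × 480 × 640 × 10⁻³) = 6.785 mm.
Required leg w = t_e / 0.707 = 9.597 mm → use 10 mm.

w = 10 mm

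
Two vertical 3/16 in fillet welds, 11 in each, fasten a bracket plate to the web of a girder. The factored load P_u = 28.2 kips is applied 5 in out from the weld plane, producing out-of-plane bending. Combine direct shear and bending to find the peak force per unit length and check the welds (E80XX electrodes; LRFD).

E80XX → F_EXX = 80 ksi.
L_w = 2 × 11 = 22 in; section modulus (unit throat) S = 2 × L²/6 = 40.33 in².
Direct shear f_v = P/L_w = 28.2/22 = 1.282 kip/in.
Moment M = P × e = 28.2 × 5 = 141 kip·in; bending f_b = M/S = 3.496 kip/in.
f_max = √(f_v² + f_b²) = √(1.282² + 3.496²) = 3.723 kip/in.
φr_n = 0.75 × 0.6 × 80 × (0.707 × 0.1875) = 4.772 kip/in → adequate.

f_max ≈ 3.72 kip/in; adequate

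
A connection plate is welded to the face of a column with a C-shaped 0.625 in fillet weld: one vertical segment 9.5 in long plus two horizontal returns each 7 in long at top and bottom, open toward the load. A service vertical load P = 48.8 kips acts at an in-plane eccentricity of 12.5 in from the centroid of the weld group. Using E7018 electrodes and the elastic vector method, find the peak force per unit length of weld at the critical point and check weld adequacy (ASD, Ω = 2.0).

f_max ≈ 9.72 kip/in; NOT adequate

E70XX → F_EXX = 70 ksi.
Total weld length L_w = 23.5 in. Treat welds as unit-width lines.
Centroid: x̄ = 2×7×3.5 / 23.5 = 2.085 in from the vertical weld.
Polar moment about centroid: J = I_x + I_y = [9.5³/12 + 2×7×4.75²] + [9.5×2.085² + 2(7³/12 + 7×1.415²)] = 513.8 in³.
Direct shear f_v = P/L_w = 48.8 / 23.5 = 2.077 kip/in (vertical).
Torsion M = P·e = 48.8 × 12.5 = 610 kip·in.
Critical point at (x, y) = (4.915, 4.75) from centroid. f_tx = M·y/J = 5.639 kip/in; f_ty = M·x/J = 5.835 kip/in.
Resultant f_max = √[f_tx² + (f_v + f_ty)²] = √[5.639² + (2.077 + 5.835)²] = 9.716 kip/in.
Capacity per unit length: r_n/Ω = (1/2.0) × 0.6 × 70 × (0.707 × 0.625) = 9.279 kip/in.
9.716 > 9.279 → NOT adequate.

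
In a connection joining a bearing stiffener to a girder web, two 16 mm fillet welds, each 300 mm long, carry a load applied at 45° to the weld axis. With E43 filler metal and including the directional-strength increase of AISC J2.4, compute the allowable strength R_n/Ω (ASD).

R_n/Ω ≈ 1140 kN

E43XX → F_EXX = 430 MPa.
t_e = 0.707 × 16 = 11.31 mm; A_we = 11.31 × 600 = 6787 mm².
Directional factor: 1.0 + 0.5 sin^1.5(45°) = 1.297.
F_nw = 0.6 × 430 × 1.297 = 334.7 MPa.
R_n/Ω = (334.7 × 6787) / 2.0 × 10⁻³ = 1136 kN.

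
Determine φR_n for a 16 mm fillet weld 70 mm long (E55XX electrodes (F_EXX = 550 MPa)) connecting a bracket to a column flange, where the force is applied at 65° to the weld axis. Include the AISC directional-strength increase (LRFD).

t_e = 0.707 × 16 = 11.31 mm; A_we = 11.31 × 70 = 791.8 mm².
Directional factor: 1.0 + 0.5 sin^1.5(65°) = 1.431.
F_nw = 0.6 × 550 × 1.431 = 472.4 MPa.
φR_n = 0.75 × 472.4 × 791.8 × 10⁻³ = 280.5 kN.

φR_n ≈ 281 kN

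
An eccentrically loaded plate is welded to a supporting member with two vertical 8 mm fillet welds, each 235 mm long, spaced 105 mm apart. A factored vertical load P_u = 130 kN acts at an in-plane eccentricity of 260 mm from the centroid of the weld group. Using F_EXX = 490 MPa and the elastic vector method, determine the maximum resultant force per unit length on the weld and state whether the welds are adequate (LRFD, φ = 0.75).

f_max ≈ 1390 N/mm; NOT adequate

Total weld length L_w = 470 mm. Treat welds as unit-width lines.
Polar moment about centroid: J = 2[d³/12 + d(b/2)²] = 2[235³/12 + 235×52.5²] = 3458000 mm³.
Direct shear f_v = P/L_w = 130×10³ / 470 = 276.6 N/mm (vertical).
Torsion M = P·e = 130×10³ × 260 = 33800000 N·mm.
Critical point at (x, y) = (52.5, 117.5) from centroid. f_tx = M·y/J = 1148 N/mm; f_ty = M·x/J = 513.1 N/mm.
Resultant f_max = √[f_tx² + (f_v + f_ty)²] = √[1148² + (276.6 + 513.1)²] = 1394 N/mm.
Capacity per unit length: φr_n = 0.75 × 0.6 × 490 × (0.707 × 8) = 1247 N/mm.
1394 > 1247 → NOT adequate.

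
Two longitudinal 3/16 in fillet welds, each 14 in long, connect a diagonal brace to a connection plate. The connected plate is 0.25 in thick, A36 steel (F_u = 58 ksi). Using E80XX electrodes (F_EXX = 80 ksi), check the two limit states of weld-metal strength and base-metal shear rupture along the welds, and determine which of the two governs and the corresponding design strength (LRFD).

t_e = 0.707 × 0.1875 = 0.1326 in; L = 28 in.
Weld metal: φR_n = 0.75 × 0.6 × 80 × 0.1326 × 28 = 133.6 kips.
Base metal (shear rupture): φR_n = 0.75 × 0.6 × 58 × 0.25 × 28 = 182.7 kips.
Governing: weld metal.

φR_n ≈ 134 kips (weld metal governs)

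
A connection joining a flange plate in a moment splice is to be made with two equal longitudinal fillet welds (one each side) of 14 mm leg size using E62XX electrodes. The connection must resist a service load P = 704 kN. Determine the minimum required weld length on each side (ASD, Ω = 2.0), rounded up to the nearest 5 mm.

E62XX → F_EXX = 620 MPa.
Throat t_e = 0.707 × 14 = 9.898 mm.
r_n/Ω = (0.6 × 620 × 9.898) / 2.0 = 1841 N/mm = 1.841 kN/mm.
L_req = P / (r_n/Ω) = 704 / 1.841 = 382.4 mm total.
Per side: 382.4 / 2 = 191.2 mm.
Round up → use L = 195 mm on each side.

L = 195 mm on each side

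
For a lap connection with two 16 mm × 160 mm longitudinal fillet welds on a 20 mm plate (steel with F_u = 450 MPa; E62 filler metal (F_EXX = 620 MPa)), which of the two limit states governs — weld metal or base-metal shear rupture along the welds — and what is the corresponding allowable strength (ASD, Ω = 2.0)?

t_e = 0.707 × 16 = 11.31 mm; L = 320 mm.
Weld metal: R_n/Ω = (1/2.0) × 0.6 × 620 × 11.31 × 320 × 10⁻³ = 673.3 kN.
Base metal (shear rupture): R_n/Ω = (1/2.0) × 0.6 × 450 × 20 × 320 × 10⁻³ = 864 kN.
Governing: weld metal.

R_n/Ω ≈ 673 kN (weld metal governs)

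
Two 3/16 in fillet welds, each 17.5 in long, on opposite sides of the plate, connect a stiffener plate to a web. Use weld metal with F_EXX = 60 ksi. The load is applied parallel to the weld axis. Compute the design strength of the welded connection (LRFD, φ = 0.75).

φR_n ≈ 125 kip

Effective throat t_e = 0.707 × 0.1875 = 0.1326 in.
Total length L = 35 in; A_we = 0.1326 × 35 = 4.64 in².
F_nw = 0.6 F_EXX = 0.6 × 60 = 36 ksi.
φR_n = 0.75 × 36 × 4.64 = 125.3 kip.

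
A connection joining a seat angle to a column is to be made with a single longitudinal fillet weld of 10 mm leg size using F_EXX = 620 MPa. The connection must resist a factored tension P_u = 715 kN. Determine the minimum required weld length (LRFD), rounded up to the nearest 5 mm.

L = 365 mm

Throat t_e = 0.707 × 10 = 7.07 mm.
φr_n = 0.75 × 0.6 × 620 × 7.07 × 10⁻³ = 1.973 kN/mm.
L_req = P_u / φr_n = 715 / 1.973 = 362.5 mm total.
Round up → use L = 365 mm.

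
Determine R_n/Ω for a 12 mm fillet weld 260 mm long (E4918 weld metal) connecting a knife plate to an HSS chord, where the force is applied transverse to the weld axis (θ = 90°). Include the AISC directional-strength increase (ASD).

R_n/Ω ≈ 486 kN

E49XX → F_EXX = 490 MPa.
t_e = 0.707 × 12 = 8.484 mm; A_we = 8.484 × 260 = 2206 mm².
Directional factor: 1.0 + 0.5 sin^1.5(90°) = 1.5.
F_nw = 0.6 × 490 × 1.5 = 441 MPa.
R_n/Ω = (441 × 2206) / 2.0 × 10⁻³ = 486.4 kN.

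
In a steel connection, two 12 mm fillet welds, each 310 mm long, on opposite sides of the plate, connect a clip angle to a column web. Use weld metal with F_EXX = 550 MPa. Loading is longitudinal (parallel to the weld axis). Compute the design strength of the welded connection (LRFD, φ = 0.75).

Effective throat t_e = 0.707 × 12 = 8.484 mm.
Total length L = 620 mm; A_we = 8.484 × 620 = 5260 mm².
F_nw = 0.6 F_EXX = 0.6 × 550 = 330 MPa.
φR_n = 0.75 × 330 × 5260 × 10⁻³ = 1302 kN.

φR_n ≈ 1300 kN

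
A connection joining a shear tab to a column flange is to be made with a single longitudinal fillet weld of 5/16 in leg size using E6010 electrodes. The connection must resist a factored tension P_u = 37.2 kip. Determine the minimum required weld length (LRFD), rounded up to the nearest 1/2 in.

E60XX → F_EXX = 60 ksi.
Throat t_e = 0.707 × 0.3125 = 0.2209 in.
φr_n = 0.75 × 0.6 × 60 × 0.2209 = 5.965 kip/in.
L_req = P_u / φr_n = 37.2 / 5.965 = 6.236 in total.
Round up → use L = 6.5 in.

L = 6.5 in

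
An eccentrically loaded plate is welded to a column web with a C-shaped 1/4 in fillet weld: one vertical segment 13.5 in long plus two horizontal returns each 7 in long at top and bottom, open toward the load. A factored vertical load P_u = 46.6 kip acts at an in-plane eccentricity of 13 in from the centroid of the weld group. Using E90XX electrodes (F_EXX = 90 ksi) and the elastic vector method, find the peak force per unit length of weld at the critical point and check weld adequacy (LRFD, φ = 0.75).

f_max ≈ 6.43 kip/in; adequate

Total weld length L_w = 27.5 in. Treat welds as unit-width lines.
Centroid: x̄ = 2×7×3.5 / 27.5 = 1.782 in from the vertical weld.
Polar moment about centroid: J = I_x + I_y = [13.5³/12 + 2×7×6.75²] + [13.5×1.782² + 2(7³/12 + 7×1.718²)] = 984.3 in³.
Direct shear f_v = P/L_w = 46.6 / 27.5 = 1.695 kip/in (vertical).
Torsion M = P·e = 46.6 × 13 = 605.8 kip·in.
Critical point at (x, y) = (5.218, 6.75) from centroid. f_tx = M·y/J = 4.155 kip/in; f_ty = M·x/J = 3.212 kip/in.
Resultant f_max = √[f_tx² + (f_v + f_ty)²] = √[4.155² + (1.695 + 3.212)²] = 6.429 kip/in.
Capacity per unit length: φr_n = 0.75 × 0.6 × 90 × (0.707 × 0.25) = 7.158 kip/in.
6.429 ≤ 7.158 → adequate.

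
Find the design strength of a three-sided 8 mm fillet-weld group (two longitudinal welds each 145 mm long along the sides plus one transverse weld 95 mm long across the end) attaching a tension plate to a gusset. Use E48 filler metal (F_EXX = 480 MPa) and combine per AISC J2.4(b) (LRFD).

φR_n ≈ 475 kN

t_e = 0.707 × 8 = 5.656 mm.
R_nwl = 0.6 × 480 × 5.656 × 290 × 10⁻³ = 472.4 kN (longitudinal, 2 welds).
R_nwt = 0.6 × 480 × 5.656 × 95 × 10⁻³ = 154.7 kN (transverse, base value).
(i) R_nwl + R_nwt = 627.1 kN; (ii) 0.85 R_nwl + 1.5 R_nwt = 633.7 kN.
R_n = max = 633.7 kN [governs: (ii)]; φR_n = 475.2 kN.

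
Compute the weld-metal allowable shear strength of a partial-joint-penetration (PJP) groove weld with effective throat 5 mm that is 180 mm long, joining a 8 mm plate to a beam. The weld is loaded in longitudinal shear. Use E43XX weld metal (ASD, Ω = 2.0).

R_n/Ω ≈ 116 kN

E43XX → F_EXX = 430 MPa.
Effective throat (given) t_e = 5 mm.
A_we = 5 × 180 = 900 mm².
F_nw = 0.6 F_EXX = 258 MPa.
R_n/Ω = (258 × 900) / 2.0 × 10⁻³ = 116.1 kN.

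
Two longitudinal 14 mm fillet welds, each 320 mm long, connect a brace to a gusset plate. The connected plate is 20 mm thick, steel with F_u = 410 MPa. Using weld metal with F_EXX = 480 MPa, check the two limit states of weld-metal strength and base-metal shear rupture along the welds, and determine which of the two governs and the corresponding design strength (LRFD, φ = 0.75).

t_e = 0.707 × 14 = 9.898 mm; L = 640 mm.
Weld metal: φR_n = 0.75 × 0.6 × 480 × 9.898 × 640 × 10⁻³ = 1368 kN.
Base metal (shear rupture): φR_n = 0.75 × 0.6 × 410 × 20 × 640 × 10⁻³ = 2362 kN.
Governing: weld metal.

φR_n ≈ 1370 kN (weld metal governs)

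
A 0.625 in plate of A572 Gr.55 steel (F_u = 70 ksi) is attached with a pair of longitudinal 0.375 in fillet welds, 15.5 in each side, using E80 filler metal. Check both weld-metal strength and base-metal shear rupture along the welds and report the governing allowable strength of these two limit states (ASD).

E80XX → F_EXX = 80 ksi.
t_e = 0.707 × 0.375 = 0.2651 in; L = 31 in.
Weld metal: R_n/Ω = (1/2.0) × 0.6 × 80 × 0.2651 × 31 = 197.3 kips.
Base metal (shear rupture): R_n/Ω = (1/2.0) × 0.6 × 70 × 0.625 × 31 = 406.9 kips.
Governing: weld metal.

R_n/Ω ≈ 197 kips (weld metal governs)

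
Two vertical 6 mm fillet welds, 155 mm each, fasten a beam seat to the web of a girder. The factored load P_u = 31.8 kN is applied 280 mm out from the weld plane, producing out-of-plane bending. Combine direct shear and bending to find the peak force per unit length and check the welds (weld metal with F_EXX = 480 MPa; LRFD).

f_max ≈ 1120 N/mm; NOT adequate

L_w = 2 × 155 = 310 mm; section modulus (unit throat) S = 2 × L²/6 = 8008 mm².
Direct shear f_v = P/L_w = 31.8×10³/310 = 102.6 N/mm.
Moment M = P × e = 31.8×10³ × 280 = 8904000 N·mm; bending f_b = M/S = 1112 N/mm.
f_max = √(f_v² + f_b²) = √(102.6² + 1112²) = 1117 N/mm.
φr_n = 0.75 × 0.6 × 480 × (0.707 × 6) = 916.3 N/mm → NOT adequate.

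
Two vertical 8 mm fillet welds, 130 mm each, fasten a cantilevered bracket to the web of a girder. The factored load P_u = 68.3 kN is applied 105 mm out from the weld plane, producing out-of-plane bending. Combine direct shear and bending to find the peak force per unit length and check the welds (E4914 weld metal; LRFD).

E49XX → F_EXX = 490 MPa.
L_w = 2 × 130 = 260 mm; section modulus (unit throat) S = 2 × L²/6 = 5633 mm².
Direct shear f_v = P/L_w = 68.3×10³/260 = 262.7 N/mm.
Moment M = P × e = 68.3×10³ × 105 = 7171500 N·mm; bending f_b = M/S = 1273 N/mm.
f_max = √(f_v² + f_b²) = √(262.7² + 1273²) = 1300 N/mm.
φr_n = 0.75 × 0.6 × 490 × (0.707 × 8) = 1247 N/mm → NOT adequate.

f_max ≈ 1300 N/mm; NOT adequate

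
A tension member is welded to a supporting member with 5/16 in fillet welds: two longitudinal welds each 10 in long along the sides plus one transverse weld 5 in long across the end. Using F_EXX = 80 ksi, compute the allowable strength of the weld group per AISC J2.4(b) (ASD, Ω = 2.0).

t_e = 0.707 × 0.3125 = 0.2209 in.
R_nwl = 0.6 × 80 × 0.2209 × 20 = 212.1 kip (longitudinal, 2 welds).
R_nwt = 0.6 × 80 × 0.2209 × 5 = 53.02 kip (transverse, base value).
(i) R_nwl + R_nwt = 265.1 kip; (ii) 0.85 R_nwl + 1.5 R_nwt = 259.8 kip.
R_n = max = 265.1 kip [governs: (i)]; R_n/Ω = 132.6 kip.

R_n/Ω ≈ 133 kip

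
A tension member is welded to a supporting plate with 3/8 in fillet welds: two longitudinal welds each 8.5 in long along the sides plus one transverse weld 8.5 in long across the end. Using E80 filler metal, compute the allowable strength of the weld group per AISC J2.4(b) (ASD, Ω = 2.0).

R_n/Ω ≈ 173 kips

E80XX → F_EXX = 80 ksi.
t_e = 0.707 × 0.375 = 0.2651 in.
R_nwl = 0.6 × 80 × 0.2651 × 17 = 216.3 kips (longitudinal, 2 welds).
R_nwt = 0.6 × 80 × 0.2651 × 8.5 = 108.2 kips (transverse, base value).
(i) R_nwl + R_nwt = 324.5 kips; (ii) 0.85 R_nwl + 1.5 R_nwt = 346.1 kips.
R_n = max = 346.1 kips [governs: (ii)]; R_n/Ω = 173.1 kips.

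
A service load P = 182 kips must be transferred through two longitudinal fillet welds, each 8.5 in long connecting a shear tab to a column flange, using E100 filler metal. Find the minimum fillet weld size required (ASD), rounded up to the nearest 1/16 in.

w = 9/16 in

E100XX → F_EXX = 100 ksi.
Total weld length L = 17 in.
Required throat t_e = P × Ω / (0.6 F_EXX × L) = 182 × 2.0 / (0.6 × 100 × 17) = 0.3569 in.
Required leg w = t_e / 0.707 = 0.5048 in → use 9/16 in.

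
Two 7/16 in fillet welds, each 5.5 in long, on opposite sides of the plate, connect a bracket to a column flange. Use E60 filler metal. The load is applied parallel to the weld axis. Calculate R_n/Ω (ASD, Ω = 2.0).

R_n/Ω ≈ 61.2 kips

E60XX → F_EXX = 60 ksi.
Effective throat t_e = 0.707 × 0.4375 = 0.3093 in.
Total length L = 11 in; A_we = 0.3093 × 11 = 3.402 in².
F_nw = 0.6 F_EXX = 0.6 × 60 = 36 ksi.
R_n = 36 × 3.402 = 122.5 kips; R_n/Ω = 122.5/2.0 = 61.24 kips.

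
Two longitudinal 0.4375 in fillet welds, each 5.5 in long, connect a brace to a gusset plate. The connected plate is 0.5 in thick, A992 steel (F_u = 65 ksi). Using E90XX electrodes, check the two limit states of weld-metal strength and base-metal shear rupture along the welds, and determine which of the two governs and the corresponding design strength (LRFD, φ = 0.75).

φR_n ≈ 138 kips (weld metal governs)

E90XX → F_EXX = 90 ksi.
t_e = 0.707 × 0.4375 = 0.3093 in; L = 11 in.
Weld metal: φR_n = 0.75 × 0.6 × 90 × 0.3093 × 11 = 137.8 kips.
Base metal (shear rupture): φR_n = 0.75 × 0.6 × 65 × 0.5 × 11 = 160.9 kips.
Governing: weld metal.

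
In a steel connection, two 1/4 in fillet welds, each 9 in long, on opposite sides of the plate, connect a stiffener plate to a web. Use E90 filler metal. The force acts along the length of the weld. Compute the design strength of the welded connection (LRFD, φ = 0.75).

E90XX → F_EXX = 90 ksi.
Effective throat t_e = 0.707 × 0.25 = 0.1767 in.
Total length L = 18 in; A_we = 0.1767 × 18 = 3.181 in².
F_nw = 0.6 F_EXX = 0.6 × 90 = 54 ksi.
φR_n = 0.75 × 54 × 3.181 = 128.9 kips.

φR_n ≈ 129 kips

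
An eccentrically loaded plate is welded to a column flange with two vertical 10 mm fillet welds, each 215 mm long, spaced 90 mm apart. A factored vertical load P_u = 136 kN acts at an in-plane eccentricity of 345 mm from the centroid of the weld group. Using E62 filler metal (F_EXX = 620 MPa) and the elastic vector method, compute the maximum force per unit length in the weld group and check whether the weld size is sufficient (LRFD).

f_max ≈ 2300 N/mm; NOT adequate

Total weld length L_w = 430 mm. Treat welds as unit-width lines.
Polar moment about centroid: J = 2[d³/12 + d(b/2)²] = 2[215³/12 + 215×45²] = 2527000 mm³.
Direct shear f_v = P/L_w = 136×10³ / 430 = 316.3 N/mm (vertical).
Torsion M = P·e = 136×10³ × 345 = 46920000 N·mm.
Critical point at (x, y) = (45, 107.5) from centroid. f_tx = M·y/J = 1996 N/mm; f_ty = M·x/J = 835.5 N/mm.
Resultant f_max = √[f_tx² + (f_v + f_ty)²] = √[1996² + (316.3 + 835.5)²] = 2304 N/mm.
Capacity per unit length: φr_n = 0.75 × 0.6 × 620 × (0.707 × 10) = 1973 N/mm.
2304 > 1973 → NOT adequate.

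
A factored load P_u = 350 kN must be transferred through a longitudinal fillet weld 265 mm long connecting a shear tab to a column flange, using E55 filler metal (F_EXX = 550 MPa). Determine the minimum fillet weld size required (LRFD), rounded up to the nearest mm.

Total weld length L = 265 mm.
Required throat t_e = P_u / (φ × 0.6 F_EXX × L) = 350 / (0.75 × 0.6 × 550 × 265 × 10⁻³) = 5.336 mm.
Required leg w = t_e / 0.707 = 7.548 mm → use 8 mm.

w = 8 mm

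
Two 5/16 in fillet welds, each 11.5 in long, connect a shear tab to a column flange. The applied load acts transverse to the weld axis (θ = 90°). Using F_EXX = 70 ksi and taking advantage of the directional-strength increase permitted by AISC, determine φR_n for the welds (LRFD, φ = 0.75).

t_e = 0.707 × 0.3125 = 0.2209 in; A_we = 0.2209 × 23 = 5.082 in².
Directional factor: 1.0 + 0.5 sin^1.5(90°) = 1.5.
F_nw = 0.6 × 70 × 1.5 = 63 ksi.
φR_n = 0.75 × 63 × 5.082 = 240.1 kip.

φR_n ≈ 240 kip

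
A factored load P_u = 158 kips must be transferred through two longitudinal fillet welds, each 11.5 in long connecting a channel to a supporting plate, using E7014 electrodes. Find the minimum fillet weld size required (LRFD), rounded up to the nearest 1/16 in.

E70XX → F_EXX = 70 ksi.
Total weld length L = 23 in.
Required throat t_e = P_u / (φ × 0.6 F_EXX × L) = 158 / (0.75 × 0.6 × 70 × 23) = 0.2181 in.
Required leg w = t_e / 0.707 = 0.3085 in → use 5/16 in.

w = 5/16 in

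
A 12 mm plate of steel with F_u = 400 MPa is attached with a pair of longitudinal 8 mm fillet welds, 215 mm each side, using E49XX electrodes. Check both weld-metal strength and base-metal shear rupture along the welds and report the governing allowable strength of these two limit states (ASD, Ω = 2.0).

E49XX → F_EXX = 490 MPa.
t_e = 0.707 × 8 = 5.656 mm; L = 430 mm.
Weld metal: R_n/Ω = (1/2.0) × 0.6 × 490 × 5.656 × 430 × 10⁻³ = 357.5 kN.
Base metal (shear rupture): R_n/Ω = (1/2.0) × 0.6 × 400 × 12 × 430 × 10⁻³ = 619.2 kN.
Governing: weld metal.

R_n/Ω ≈ 358 kN (weld metal governs)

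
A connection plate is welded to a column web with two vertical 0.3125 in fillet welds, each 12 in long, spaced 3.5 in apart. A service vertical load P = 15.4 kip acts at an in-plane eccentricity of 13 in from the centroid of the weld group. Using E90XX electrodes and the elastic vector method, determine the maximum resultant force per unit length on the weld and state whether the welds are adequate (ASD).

E90XX → F_EXX = 90 ksi.
Total weld length L_w = 24 in. Treat welds as unit-width lines.
Polar moment about centroid: J = 2[d³/12 + d(b/2)²] = 2[12³/12 + 12×1.75²] = 361.5 in³.
Direct shear f_v = P/L_w = 15.4 / 24 = 0.6417 kip/in (vertical).
Torsion M = P·e = 15.4 × 13 = 200.2 kip·in.
Critical point at (x, y) = (1.75, 6) from centroid. f_tx = M·y/J = 3.323 kip/in; f_ty = M·x/J = 0.9692 kip/in.
Resultant f_max = √[f_tx² + (f_v + f_ty)²] = √[3.323² + (0.6417 + 0.9692)²] = 3.693 kip/in.
Capacity per unit length: r_n/Ω = (1/2.0) × 0.6 × 90 × (0.707 × 0.3125) = 5.965 kip/in.
3.693 ≤ 5.965 → adequate.

f_max ≈ 3.69 kip/in; adequate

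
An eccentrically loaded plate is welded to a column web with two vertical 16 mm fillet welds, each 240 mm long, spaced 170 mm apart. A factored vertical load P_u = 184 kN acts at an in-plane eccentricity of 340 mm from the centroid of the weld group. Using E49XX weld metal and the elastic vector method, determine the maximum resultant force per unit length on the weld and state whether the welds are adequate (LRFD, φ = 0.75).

f_max ≈ 1840 N/mm; adequate

E49XX → F_EXX = 490 MPa.
Total weld length L_w = 480 mm. Treat welds as unit-width lines.
Polar moment about centroid: J = 2[d³/12 + d(b/2)²] = 2[240³/12 + 240×85²] = 5772000 mm³.
Direct shear f_v = P/L_w = 184×10³ / 480 = 383.3 N/mm (vertical).
Torsion M = P·e = 184×10³ × 340 = 62560000 N·mm.
Critical point at (x, y) = (85, 120) from centroid. f_tx = M·y/J = 1301 N/mm; f_ty = M·x/J = 921.3 N/mm.
Resultant f_max = √[f_tx² + (f_v + f_ty)²] = √[1301² + (383.3 + 921.3)²] = 1842 N/mm.
Capacity per unit length: φr_n = 0.75 × 0.6 × 490 × (0.707 × 16) = 2494 N/mm.
1842 ≤ 2494 → adequate.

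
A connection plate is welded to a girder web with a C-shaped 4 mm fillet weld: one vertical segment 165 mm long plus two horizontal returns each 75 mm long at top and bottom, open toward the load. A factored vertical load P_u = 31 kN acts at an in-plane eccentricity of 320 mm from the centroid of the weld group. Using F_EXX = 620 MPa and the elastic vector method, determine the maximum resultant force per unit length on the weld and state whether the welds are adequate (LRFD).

f_max ≈ 692 N/mm; adequate

Total weld length L_w = 315 mm. Treat welds as unit-width lines.
Centroid: x̄ = 2×75×37.5 / 315 = 17.86 mm from the vertical weld.
Polar moment about centroid: J = I_x + I_y = [165³/12 + 2×75×82.5²] + [165×17.86² + 2(75³/12 + 75×19.64²)] = 1576000 mm³.
Direct shear f_v = P/L_w = 31×10³ / 315 = 98.41 N/mm (vertical).
Torsion M = P·e = 31×10³ × 320 = 9920000 N·mm.
Critical point at (x, y) = (57.14, 82.5) from centroid. f_tx = M·y/J = 519.3 N/mm; f_ty = M·x/J = 359.7 N/mm.
Resultant f_max = √[f_tx² + (f_v + f_ty)²] = √[519.3² + (98.41 + 359.7)²] = 692.4 N/mm.
Capacity per unit length: φr_n = 0.75 × 0.6 × 620 × (0.707 × 4) = 789 N/mm.
692.4 ≤ 789 → adequate.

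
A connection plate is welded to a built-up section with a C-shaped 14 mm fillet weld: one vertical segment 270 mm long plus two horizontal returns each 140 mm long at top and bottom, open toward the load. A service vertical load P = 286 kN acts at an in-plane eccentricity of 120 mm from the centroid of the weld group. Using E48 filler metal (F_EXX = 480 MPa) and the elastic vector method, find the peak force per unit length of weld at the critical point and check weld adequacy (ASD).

f_max ≈ 1140 N/mm; adequate

Total weld length L_w = 550 mm. Treat welds as unit-width lines.
Centroid: x̄ = 2×140×70 / 550 = 35.64 mm from the vertical weld.
Polar moment about centroid: J = I_x + I_y = [270³/12 + 2×140×135²] + [270×35.64² + 2(140³/12 + 140×34.36²)] = 7874000 mm³.
Direct shear f_v = P/L_w = 286×10³ / 550 = 520 N/mm (vertical).
Torsion M = P·e = 286×10³ × 120 = 34320000 N·mm.
Critical point at (x, y) = (104.4, 135) from centroid. f_tx = M·y/J = 588.4 N/mm; f_ty = M·x/J = 454.9 N/mm.
Resultant f_max = √[f_tx² + (f_v + f_ty)²] = √[588.4² + (520 + 454.9)²] = 1139 N/mm.
Capacity per unit length: r_n/Ω = (1/2.0) × 0.6 × 480 × (0.707 × 14) = 1425 N/mm.
1139 ≤ 1425 → adequate.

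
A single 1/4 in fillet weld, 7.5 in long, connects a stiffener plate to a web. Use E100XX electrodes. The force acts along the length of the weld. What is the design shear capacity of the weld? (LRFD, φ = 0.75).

φR_n ≈ 59.7 kips

E100XX → F_EXX = 100 ksi.
Effective throat t_e = 0.707 × 0.25 = 0.1767 in.
Total length L = 7.5 in; A_we = 0.1767 × 7.5 = 1.326 in².
F_nw = 0.6 F_EXX = 0.6 × 100 = 60 ksi.
φR_n = 0.75 × 60 × 1.326 = 59.65 kips.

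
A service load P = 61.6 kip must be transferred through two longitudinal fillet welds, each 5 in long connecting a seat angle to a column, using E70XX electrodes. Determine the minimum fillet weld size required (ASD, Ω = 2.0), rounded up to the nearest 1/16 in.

E70XX → F_EXX = 70 ksi.
Total weld length L = 10 in.
Required throat t_e = P × Ω / (0.6 F_EXX × L) = 61.6 × 2.0 / (0.6 × 70 × 10) = 0.2933 in.
Required leg w = t_e / 0.707 = 0.4149 in → use 7/16 in.

w = 7/16 in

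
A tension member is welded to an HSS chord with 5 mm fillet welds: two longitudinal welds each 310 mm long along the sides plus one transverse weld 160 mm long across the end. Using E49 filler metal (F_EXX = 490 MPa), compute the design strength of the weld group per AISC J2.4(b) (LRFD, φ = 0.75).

t_e = 0.707 × 5 = 3.535 mm.
R_nwl = 0.6 × 490 × 3.535 × 620 × 10⁻³ = 644.4 kN (longitudinal, 2 welds).
R_nwt = 0.6 × 490 × 3.535 × 160 × 10⁻³ = 166.3 kN (transverse, base value).
(i) R_nwl + R_nwt = 810.6 kN; (ii) 0.85 R_nwl + 1.5 R_nwt = 797.1 kN.
R_n = max = 810.6 kN [governs: (i)]; φR_n = 608 kN.

φR_n ≈ 608 kN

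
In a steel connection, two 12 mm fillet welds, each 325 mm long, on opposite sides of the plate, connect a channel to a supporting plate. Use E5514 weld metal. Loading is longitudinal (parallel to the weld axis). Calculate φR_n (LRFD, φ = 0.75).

E55XX → F_EXX = 550 MPa.
Effective throat t_e = 0.707 × 12 = 8.484 mm.
Total length L = 650 mm; A_we = 8.484 × 650 = 5515 mm².
F_nw = 0.6 F_EXX = 0.6 × 550 = 330 MPa.
φR_n = 0.75 × 330 × 5515 × 10⁻³ = 1365 kN.

φR_n ≈ 1360 kN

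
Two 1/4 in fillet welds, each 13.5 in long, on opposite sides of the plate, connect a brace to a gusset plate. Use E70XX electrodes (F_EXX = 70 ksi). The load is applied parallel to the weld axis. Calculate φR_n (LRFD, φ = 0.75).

φR_n ≈ 150 kips

Effective throat t_e = 0.707 × 0.25 = 0.1767 in.
Total length L = 27 in; A_we = 0.1767 × 27 = 4.772 in².
F_nw = 0.6 F_EXX = 0.6 × 70 = 42 ksi.
φR_n = 0.75 × 42 × 4.772 = 150.3 kips.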